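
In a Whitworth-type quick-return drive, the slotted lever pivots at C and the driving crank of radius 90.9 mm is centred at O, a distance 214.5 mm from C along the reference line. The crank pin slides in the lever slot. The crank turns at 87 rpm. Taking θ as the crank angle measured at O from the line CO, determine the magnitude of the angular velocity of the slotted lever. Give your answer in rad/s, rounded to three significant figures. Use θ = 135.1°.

1.90

ω = 9.111 rad/s (from 87 rpm).
Crank pin A relative to C: A = (d + r cosθ, r sinθ); lever angle φ = atan2(r sinθ, d + r cosθ).
Differentiating tanφ: φ̇ = rω(d cosθ + r)/(d² + r² + 2dr cosθ).
d² + r² + 2dr cosθ = |CA|² = 0.0266506 m²;  d cosθ + r = -0.061039 m.
|ω_lever| = |0.0909·9.111·-0.061039| / 0.0266506 = 1.8968 rad/s.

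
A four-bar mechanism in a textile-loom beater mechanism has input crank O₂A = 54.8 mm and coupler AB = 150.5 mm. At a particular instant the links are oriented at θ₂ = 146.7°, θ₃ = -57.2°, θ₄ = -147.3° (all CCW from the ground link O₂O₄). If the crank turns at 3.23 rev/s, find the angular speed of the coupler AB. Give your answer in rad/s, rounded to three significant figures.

ω₂ = 20.29 rad/s (from 3.23 rev/s).
Differentiating the loop-closure r₂e^{iθ₂}+r₃e^{iθ₃}=r₁+r₄e^{iθ₄} gives r₂ω₂e^{iθ₂}+r₃ω₃e^{iθ₃}=r₄ω₄e^{iθ₄}.
Eliminating the other unknown: ω₃ = r₂ω₂ sin(θ₄−θ₂) / [r₃ sin(θ₃−θ₄)].
Numerator sine = +0.91355; denominator sine = +1.00000.
Result = 0.0548·20.29·(+0.91355) / (0.1505·(+1.00000)) = +6.7508 rad/s; magnitude 6.7508 rad/s.

6.75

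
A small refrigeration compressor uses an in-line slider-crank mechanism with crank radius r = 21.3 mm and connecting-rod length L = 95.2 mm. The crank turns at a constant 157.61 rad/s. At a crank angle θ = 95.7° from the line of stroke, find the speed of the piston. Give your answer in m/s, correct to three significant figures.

ω = 157.6 rad/s
For an in-line slider-crank, x = r cosθ + √(L² − r² sin²θ), so v = −rω sinθ·[1 + r cosθ/√(L² − r² sin²θ)].
With r = 0.0213 m, L = 0.0952 m, θ = 95.7°: √(L² − r² sin²θ) = 0.092811 m.
v = −0.0213·157.6·0.99506·[1 + 0.0213·-0.09932/0.092811] = -3.2644 m/s.
|v| = 3.2644 m/s.

3.26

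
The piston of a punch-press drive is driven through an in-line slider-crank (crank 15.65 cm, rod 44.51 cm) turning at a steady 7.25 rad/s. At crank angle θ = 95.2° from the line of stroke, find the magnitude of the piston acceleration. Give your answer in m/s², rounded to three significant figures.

3.78

ω = 7.25 rad/s
x(θ) = r cosθ + √(L² − r² sin²θ); with ω constant, a = ω²·d²x/dθ².
d²x/dθ² = −r cosθ − r²(cos2θ)/√u − r⁴ sin²2θ/(4u^{3/2}),  u = L² − r² sin²θ = 0.173823 m².
Substituting r = 0.1565 m, L = 0.4451 m, θ = 95.2°: d²x/dθ² = +0.071897 m.
a = ω²·d²x/dθ² = (7.25)²·(+0.071897) = +3.7791 m/s²;  |a| = 3.7791 m/s².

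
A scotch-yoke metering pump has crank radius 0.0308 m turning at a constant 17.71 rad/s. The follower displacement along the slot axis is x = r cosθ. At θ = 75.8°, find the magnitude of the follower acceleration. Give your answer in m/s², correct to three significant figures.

2.37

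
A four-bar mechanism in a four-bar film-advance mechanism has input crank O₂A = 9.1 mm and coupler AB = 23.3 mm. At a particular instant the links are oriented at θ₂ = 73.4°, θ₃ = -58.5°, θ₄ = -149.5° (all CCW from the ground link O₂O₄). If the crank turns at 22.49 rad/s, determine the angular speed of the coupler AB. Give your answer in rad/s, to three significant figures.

5.98

ω₂ = 22.49 rad/s
Differentiating the loop-closure r₂e^{iθ₂}+r₃e^{iθ₃}=r₁+r₄e^{iθ₄} gives r₂ω₂e^{iθ₂}+r₃ω₃e^{iθ₃}=r₄ω₄e^{iθ₄}.
Eliminating the other unknown: ω₃ = r₂ω₂ sin(θ₄−θ₂) / [r₃ sin(θ₃−θ₄)].
Numerator sine = +0.68072; denominator sine = +0.99985.
Result = 0.0091·22.49·(+0.68072) / (0.0233·(+0.99985)) = +5.9801 rad/s; magnitude 5.9801 rad/s.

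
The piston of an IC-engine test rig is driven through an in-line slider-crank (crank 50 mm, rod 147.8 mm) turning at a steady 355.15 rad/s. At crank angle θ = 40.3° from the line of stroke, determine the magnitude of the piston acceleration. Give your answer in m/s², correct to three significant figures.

ω = 355.1 rad/s
x(θ) = r cosθ + √(L² − r² sin²θ); with ω constant, a = ω²·d²x/dθ².
d²x/dθ² = −r cosθ − r²(cos2θ)/√u − r⁴ sin²2θ/(4u^{3/2}),  u = L² − r² sin²θ = 0.020799 m².
Substituting r = 0.05 m, L = 0.1478 m, θ = 40.3°: d²x/dθ² = -0.041472 m.
a = ω²·d²x/dθ² = (355.1)²·(-0.041472) = -5230.9 m/s²;  |a| = 5230.9 m/s².

5230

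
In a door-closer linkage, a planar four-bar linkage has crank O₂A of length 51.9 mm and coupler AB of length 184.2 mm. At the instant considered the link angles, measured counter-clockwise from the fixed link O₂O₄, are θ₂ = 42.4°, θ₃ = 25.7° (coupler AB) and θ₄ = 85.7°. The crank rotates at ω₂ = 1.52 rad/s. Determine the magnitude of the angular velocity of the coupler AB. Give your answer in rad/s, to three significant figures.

ω₂ = 1.52 rad/s
Differentiating the loop-closure r₂e^{iθ₂}+r₃e^{iθ₃}=r₁+r₄e^{iθ₄} gives r₂ω₂e^{iθ₂}+r₃ω₃e^{iθ₃}=r₄ω₄e^{iθ₄}.
Eliminating the other unknown: ω₃ = r₂ω₂ sin(θ₄−θ₂) / [r₃ sin(θ₃−θ₄)].
Numerator sine = +0.68582; denominator sine = -0.86603.
Result = 0.0519·1.52·(+0.68582) / (0.1842·(-0.86603)) = -0.33916 rad/s; magnitude 0.33916 rad/s.

0.339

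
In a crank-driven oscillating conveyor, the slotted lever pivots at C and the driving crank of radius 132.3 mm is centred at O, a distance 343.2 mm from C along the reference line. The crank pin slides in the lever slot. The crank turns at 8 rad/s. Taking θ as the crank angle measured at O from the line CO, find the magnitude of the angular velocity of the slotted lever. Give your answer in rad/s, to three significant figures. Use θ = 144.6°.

ω = 8 rad/s
Crank pin A relative to C: A = (d + r cosθ, r sinθ); lever angle φ = atan2(r sinθ, d + r cosθ).
Differentiating tanφ: φ̇ = rω(d cosθ + r)/(d² + r² + 2dr cosθ).
d² + r² + 2dr cosθ = |CA|² = 0.0612672 m²;  d cosθ + r = -0.14745 m.
|ω_lever| = |0.1323·8·-0.14745| / 0.0612672 = 2.5473 rad/s.

2.55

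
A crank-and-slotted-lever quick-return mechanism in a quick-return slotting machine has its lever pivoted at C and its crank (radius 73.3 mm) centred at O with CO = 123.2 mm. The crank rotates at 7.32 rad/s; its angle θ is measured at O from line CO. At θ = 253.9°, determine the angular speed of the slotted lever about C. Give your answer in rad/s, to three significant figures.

1.35

ω = 7.32 rad/s
Crank pin A relative to C: A = (d + r cosθ, r sinθ); lever angle φ = atan2(r sinθ, d + r cosθ).
Differentiating tanφ: φ̇ = rω(d cosθ + r)/(d² + r² + 2dr cosθ).
d² + r² + 2dr cosθ = |CA|² = 0.0155425 m²;  d cosθ + r = +0.039135 m.
|ω_lever| = |0.0733·7.32·+0.039135| / 0.0155425 = 1.351 rad/s.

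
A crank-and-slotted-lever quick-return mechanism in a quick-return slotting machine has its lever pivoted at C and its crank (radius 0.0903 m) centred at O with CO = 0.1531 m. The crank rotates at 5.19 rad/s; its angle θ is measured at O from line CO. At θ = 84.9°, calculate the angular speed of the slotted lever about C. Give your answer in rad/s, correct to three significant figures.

ω = 5.19 rad/s
Crank pin A relative to C: A = (d + r cosθ, r sinθ); lever angle φ = atan2(r sinθ, d + r cosθ).
Differentiating tanφ: φ̇ = rω(d cosθ + r)/(d² + r² + 2dr cosθ).
d² + r² + 2dr cosθ = |CA|² = 0.0340516 m²;  d cosθ + r = +0.10391 m.
|ω_lever| = |0.0903·5.19·+0.10391| / 0.0340516 = 1.4301 rad/s.

1.43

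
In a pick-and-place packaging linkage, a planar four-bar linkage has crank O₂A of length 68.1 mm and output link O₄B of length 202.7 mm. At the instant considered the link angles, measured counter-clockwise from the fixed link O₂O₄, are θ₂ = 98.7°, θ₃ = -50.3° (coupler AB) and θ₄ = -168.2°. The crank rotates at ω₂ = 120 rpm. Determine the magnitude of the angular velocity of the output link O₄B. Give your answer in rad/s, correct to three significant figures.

2.46

ω₂ = 12.57 rad/s (from 120 rpm).
Differentiating the loop-closure r₂e^{iθ₂}+r₃e^{iθ₃}=r₁+r₄e^{iθ₄} gives r₂ω₂e^{iθ₂}+r₃ω₃e^{iθ₃}=r₄ω₄e^{iθ₄}.
Eliminating the other unknown: ω₄ = r₂ω₂ sin(θ₂−θ₃) / [r₄ sin(θ₄−θ₃)].
Numerator sine = +0.51504; denominator sine = -0.88377.
Result = 0.0681·12.57·(+0.51504) / (0.2027·(-0.88377)) = -2.4604 rad/s; magnitude 2.4604 rad/s.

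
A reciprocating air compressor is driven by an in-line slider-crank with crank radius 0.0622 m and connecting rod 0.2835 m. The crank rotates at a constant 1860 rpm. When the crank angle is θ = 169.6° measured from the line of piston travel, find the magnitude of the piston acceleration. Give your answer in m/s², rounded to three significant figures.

ω = 2π·1860/60 = 194.8 rad/s
x(θ) = r cosθ + √(L² − r² sin²θ); with ω constant, a = ω²·d²x/dθ².
d²x/dθ² = −r cosθ − r²(cos2θ)/√u − r⁴ sin²2θ/(4u^{3/2}),  u = L² − r² sin²θ = 0.0802462 m².
Substituting r = 0.0622 m, L = 0.2835 m, θ = 169.6°: d²x/dθ² = +0.04839 m.
a = ω²·d²x/dθ² = (194.8)²·(+0.04839) = +1835.9 m/s²;  |a| = 1835.9 m/s².

1840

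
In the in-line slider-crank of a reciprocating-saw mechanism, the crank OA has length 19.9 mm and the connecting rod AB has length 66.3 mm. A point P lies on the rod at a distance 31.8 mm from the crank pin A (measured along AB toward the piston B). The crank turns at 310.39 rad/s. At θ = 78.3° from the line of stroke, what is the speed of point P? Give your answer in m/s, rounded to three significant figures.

ω = 310.4 rad/s.  Crank-pin speed |V_A| = rω = 6.1768 m/s, perpendicular to OA.
Rod angle: sinφ = −(r/L) sinθ ⇒ φ = -17.092°; ω_rod = −rω cosθ/√(L²−r²sin²θ) = -19.765 rad/s.
V_P = V_A + ω_rod × AP, with AP = 0.0318 m along the rod.
Components: V_Px = −rω sinθ − a·ω_rod·sinφ = -6.2332 m/s;  V_Py = rω cosθ + a·ω_rod·cosφ = +0.65179 m/s.
|V_P| = √(V_Px² + V_Py²) = 6.2671 m/s.

6.27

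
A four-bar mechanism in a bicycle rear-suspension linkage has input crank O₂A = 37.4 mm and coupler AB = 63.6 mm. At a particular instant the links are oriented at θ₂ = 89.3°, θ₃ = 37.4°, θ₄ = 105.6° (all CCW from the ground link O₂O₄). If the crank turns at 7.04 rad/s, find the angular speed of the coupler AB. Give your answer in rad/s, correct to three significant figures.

1.25

ω₂ = 7.04 rad/s
Differentiating the loop-closure r₂e^{iθ₂}+r₃e^{iθ₃}=r₁+r₄e^{iθ₄} gives r₂ω₂e^{iθ₂}+r₃ω₃e^{iθ₃}=r₄ω₄e^{iθ₄}.
Eliminating the other unknown: ω₃ = r₂ω₂ sin(θ₄−θ₂) / [r₃ sin(θ₃−θ₄)].
Numerator sine = +0.28067; denominator sine = -0.92849.
Result = 0.0374·7.04·(+0.28067) / (0.0636·(-0.92849)) = -1.2514 rad/s; magnitude 1.2514 rad/s.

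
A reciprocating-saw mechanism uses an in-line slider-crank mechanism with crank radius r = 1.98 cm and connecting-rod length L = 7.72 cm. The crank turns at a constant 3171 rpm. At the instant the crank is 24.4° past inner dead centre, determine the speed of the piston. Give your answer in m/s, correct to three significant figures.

3.35

ω = 2π·3171/60 = 332.1 rad/s
For an in-line slider-crank, x = r cosθ + √(L² − r² sin²θ), so v = −rω sinθ·[1 + r cosθ/√(L² − r² sin²θ)].
With r = 0.0198 m, L = 0.0772 m, θ = 24.4°: √(L² − r² sin²θ) = 0.076765 m.
v = −0.0198·332.1·0.41310·[1 + 0.0198·0.91068/0.076765] = -3.3541 m/s.
|v| = 3.3541 m/s.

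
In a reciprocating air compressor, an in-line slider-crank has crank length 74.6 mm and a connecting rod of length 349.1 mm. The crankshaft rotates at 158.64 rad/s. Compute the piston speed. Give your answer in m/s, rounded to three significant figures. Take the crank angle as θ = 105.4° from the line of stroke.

10.7

ω = 158.6 rad/s
For an in-line slider-crank, x = r cosθ + √(L² − r² sin²θ), so v = −rω sinθ·[1 + r cosθ/√(L² − r² sin²θ)].
With r = 0.0746 m, L = 0.3491 m, θ = 105.4°: √(L² − r² sin²θ) = 0.34161 m.
v = −0.0746·158.6·0.96410·[1 + 0.0746·-0.26556/0.34161] = -10.748 m/s.
|v| = 10.748 m/s.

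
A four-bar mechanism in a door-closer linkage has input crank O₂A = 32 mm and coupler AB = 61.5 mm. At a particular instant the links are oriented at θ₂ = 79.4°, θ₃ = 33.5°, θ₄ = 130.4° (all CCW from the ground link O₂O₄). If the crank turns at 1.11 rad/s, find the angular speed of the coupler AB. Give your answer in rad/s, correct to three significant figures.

ω₂ = 1.11 rad/s
Differentiating the loop-closure r₂e^{iθ₂}+r₃e^{iθ₃}=r₁+r₄e^{iθ₄} gives r₂ω₂e^{iθ₂}+r₃ω₃e^{iθ₃}=r₄ω₄e^{iθ₄}.
Eliminating the other unknown: ω₃ = r₂ω₂ sin(θ₄−θ₂) / [r₃ sin(θ₃−θ₄)].
Numerator sine = +0.77715; denominator sine = -0.99276.
Result = 0.032·1.11·(+0.77715) / (0.0615·(-0.99276)) = -0.45212 rad/s; magnitude 0.45212 rad/s.

0.452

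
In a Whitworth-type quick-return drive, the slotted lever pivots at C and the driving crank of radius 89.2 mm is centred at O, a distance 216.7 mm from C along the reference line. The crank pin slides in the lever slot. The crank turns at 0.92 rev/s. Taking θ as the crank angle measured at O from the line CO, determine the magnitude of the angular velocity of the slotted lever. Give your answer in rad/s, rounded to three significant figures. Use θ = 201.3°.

3.08

ω = 5.781 rad/s (from 0.92 rev/s).
Crank pin A relative to C: A = (d + r cosθ, r sinθ); lever angle φ = atan2(r sinθ, d + r cosθ).
Differentiating tanφ: φ̇ = rω(d cosθ + r)/(d² + r² + 2dr cosθ).
d² + r² + 2dr cosθ = |CA|² = 0.018897 m²;  d cosθ + r = -0.1127 m.
|ω_lever| = |0.0892·5.781·-0.1127| / 0.018897 = 3.0751 rad/s.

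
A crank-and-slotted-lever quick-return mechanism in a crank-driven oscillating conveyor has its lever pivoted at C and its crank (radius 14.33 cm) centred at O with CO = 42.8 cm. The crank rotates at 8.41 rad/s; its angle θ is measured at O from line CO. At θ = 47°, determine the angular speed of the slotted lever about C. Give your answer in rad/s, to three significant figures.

1.83

ω = 8.41 rad/s
Crank pin A relative to C: A = (d + r cosθ, r sinθ); lever angle φ = atan2(r sinθ, d + r cosθ).
Differentiating tanφ: φ̇ = rω(d cosθ + r)/(d² + r² + 2dr cosθ).
d² + r² + 2dr cosθ = |CA|² = 0.287376 m²;  d cosθ + r = +0.4352 m.
|ω_lever| = |0.1433·8.41·+0.4352| / 0.287376 = 1.8251 rad/s.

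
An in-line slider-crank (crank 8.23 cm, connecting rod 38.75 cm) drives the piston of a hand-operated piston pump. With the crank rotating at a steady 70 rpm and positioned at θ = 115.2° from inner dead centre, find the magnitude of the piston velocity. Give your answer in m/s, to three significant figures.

0.496

ω = 2π·70/60 = 7.33 rad/s
For an in-line slider-crank, x = r cosθ + √(L² − r² sin²θ), so v = −rω sinθ·[1 + r cosθ/√(L² − r² sin²θ)].
With r = 0.0823 m, L = 0.3875 m, θ = 115.2°: √(L² − r² sin²θ) = 0.38028 m.
v = −0.0823·7.33·0.90483·[1 + 0.0823·-0.42578/0.38028] = -0.49557 m/s.
|v| = 0.49557 m/s.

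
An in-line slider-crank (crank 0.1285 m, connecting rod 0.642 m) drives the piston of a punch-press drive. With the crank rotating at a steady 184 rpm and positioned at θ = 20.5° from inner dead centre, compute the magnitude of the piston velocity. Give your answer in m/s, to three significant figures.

1.03

ω = 2π·184/60 = 19.27 rad/s
For an in-line slider-crank, x = r cosθ + √(L² − r² sin²θ), so v = −rω sinθ·[1 + r cosθ/√(L² − r² sin²θ)].
With r = 0.1285 m, L = 0.642 m, θ = 20.5°: √(L² − r² sin²θ) = 0.64042 m.
v = −0.1285·19.27·0.35021·[1 + 0.1285·0.93667/0.64042] = -1.0301 m/s.
|v| = 1.0301 m/s.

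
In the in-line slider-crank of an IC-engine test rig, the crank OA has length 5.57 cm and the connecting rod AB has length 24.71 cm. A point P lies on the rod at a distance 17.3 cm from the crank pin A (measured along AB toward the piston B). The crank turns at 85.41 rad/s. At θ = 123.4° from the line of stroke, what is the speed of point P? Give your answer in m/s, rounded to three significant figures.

3.70

ω = 85.41 rad/s.  Crank-pin speed |V_A| = rω = 4.7573 m/s, perpendicular to OA.
Rod angle: sinφ = −(r/L) sinθ ⇒ φ = -10.847°; ω_rod = −rω cosθ/√(L²−r²sin²θ) = +10.791 rad/s.
V_P = V_A + ω_rod × AP, with AP = 0.173 m along the rod.
Components: V_Px = −rω sinθ − a·ω_rod·sinφ = -3.6203 m/s;  V_Py = rω cosθ + a·ω_rod·cosφ = -0.78533 m/s.
|V_P| = √(V_Px² + V_Py²) = 3.7045 m/s.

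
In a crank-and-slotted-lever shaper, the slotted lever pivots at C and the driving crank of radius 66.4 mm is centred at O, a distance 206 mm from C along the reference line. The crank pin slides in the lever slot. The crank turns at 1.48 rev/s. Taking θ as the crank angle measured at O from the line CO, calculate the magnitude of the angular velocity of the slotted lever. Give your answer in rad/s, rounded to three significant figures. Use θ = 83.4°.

1.11

ω = 9.299 rad/s (from 1.48 rev/s).
Crank pin A relative to C: A = (d + r cosθ, r sinθ); lever angle φ = atan2(r sinθ, d + r cosθ).
Differentiating tanφ: φ̇ = rω(d cosθ + r)/(d² + r² + 2dr cosθ).
d² + r² + 2dr cosθ = |CA|² = 0.0499893 m²;  d cosθ + r = +0.090077 m.
|ω_lever| = |0.0664·9.299·+0.090077| / 0.0499893 = 1.1126 rad/s.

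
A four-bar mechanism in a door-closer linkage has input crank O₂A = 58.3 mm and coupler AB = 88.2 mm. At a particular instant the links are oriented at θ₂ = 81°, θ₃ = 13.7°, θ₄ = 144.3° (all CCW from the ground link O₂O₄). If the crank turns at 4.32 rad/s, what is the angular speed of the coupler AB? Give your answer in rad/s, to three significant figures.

ω₂ = 4.32 rad/s
Differentiating the loop-closure r₂e^{iθ₂}+r₃e^{iθ₃}=r₁+r₄e^{iθ₄} gives r₂ω₂e^{iθ₂}+r₃ω₃e^{iθ₃}=r₄ω₄e^{iθ₄}.
Eliminating the other unknown: ω₃ = r₂ω₂ sin(θ₄−θ₂) / [r₃ sin(θ₃−θ₄)].
Numerator sine = +0.89337; denominator sine = -0.75927.
Result = 0.0583·4.32·(+0.89337) / (0.0882·(-0.75927)) = -3.3598 rad/s; magnitude 3.3598 rad/s.

3.36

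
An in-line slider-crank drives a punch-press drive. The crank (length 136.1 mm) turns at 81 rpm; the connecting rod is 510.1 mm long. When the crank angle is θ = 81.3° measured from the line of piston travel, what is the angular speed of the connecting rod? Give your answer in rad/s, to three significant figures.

0.355

ω = 8.482 rad/s (converted from 81 rpm).
The rod makes angle φ with the slider axis where L sinφ = r sinθ; differentiating, L cosφ·φ̇ = r ω cosθ.
L cosφ = √(L² − r² sin²θ) = 0.49204 m.
|ω_rod| = r ω |cosθ| / √(L² − r² sin²θ) = 0.1361·8.482·0.15126/0.49204 = 0.35489 rad/s.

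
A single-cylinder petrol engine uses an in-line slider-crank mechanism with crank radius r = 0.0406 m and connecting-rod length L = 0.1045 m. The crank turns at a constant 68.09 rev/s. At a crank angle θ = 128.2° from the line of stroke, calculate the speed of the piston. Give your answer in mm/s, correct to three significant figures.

10200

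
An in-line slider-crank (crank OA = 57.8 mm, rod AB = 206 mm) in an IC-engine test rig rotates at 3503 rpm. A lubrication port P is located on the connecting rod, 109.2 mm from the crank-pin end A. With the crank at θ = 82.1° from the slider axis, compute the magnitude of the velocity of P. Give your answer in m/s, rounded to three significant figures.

ω = 366.8 rad/s.  Crank-pin speed |V_A| = rω = 21.203 m/s, perpendicular to OA.
Rod angle: sinφ = −(r/L) sinθ ⇒ φ = -16.136°; ω_rod = −rω cosθ/√(L²−r²sin²θ) = -14.727 rad/s.
V_P = V_A + ω_rod × AP, with AP = 0.1092 m along the rod.
Components: V_Px = −rω sinθ − a·ω_rod·sinφ = -21.449 m/s;  V_Py = rω cosθ + a·ω_rod·cosφ = +1.3694 m/s.
|V_P| = √(V_Px² + V_Py²) = 21.492 m/s.

21.5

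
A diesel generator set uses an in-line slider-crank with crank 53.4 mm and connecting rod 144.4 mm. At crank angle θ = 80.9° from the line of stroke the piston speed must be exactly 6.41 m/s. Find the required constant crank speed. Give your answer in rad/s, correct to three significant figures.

114

For an in-line slider-crank, |v_piston| = rω|sinθ|·[1 + r cosθ/√(L² − r² sin²θ)].
With r = 0.0534 m, L = 0.1444 m, θ = 80.9°: the bracketed kinematic factor |dx/dθ| = 0.056041 m.
ω = v/|dx/dθ| = 6.41/0.056041 = 114.38 rad/s.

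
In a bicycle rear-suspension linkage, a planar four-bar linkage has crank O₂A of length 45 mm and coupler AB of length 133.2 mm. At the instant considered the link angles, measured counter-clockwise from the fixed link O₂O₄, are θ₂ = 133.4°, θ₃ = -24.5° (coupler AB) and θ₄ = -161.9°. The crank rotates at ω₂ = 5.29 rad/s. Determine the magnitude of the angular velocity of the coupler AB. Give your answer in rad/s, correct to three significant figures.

2.39

ω₂ = 5.29 rad/s
Differentiating the loop-closure r₂e^{iθ₂}+r₃e^{iθ₃}=r₁+r₄e^{iθ₄} gives r₂ω₂e^{iθ₂}+r₃ω₃e^{iθ₃}=r₄ω₄e^{iθ₄}.
Eliminating the other unknown: ω₃ = r₂ω₂ sin(θ₄−θ₂) / [r₃ sin(θ₃−θ₄)].
Numerator sine = +0.90408; denominator sine = +0.67688.
Result = 0.045·5.29·(+0.90408) / (0.1332·(+0.67688)) = +2.3871 rad/s; magnitude 2.3871 rad/s.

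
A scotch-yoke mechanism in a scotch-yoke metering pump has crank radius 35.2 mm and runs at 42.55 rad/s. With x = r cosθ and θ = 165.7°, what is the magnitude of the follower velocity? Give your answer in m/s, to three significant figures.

ω = 42.55 rad/s
x = r cosθ ⇒ ẋ = −rω sinθ.
|v| = rω|sinθ| = 0.0352·42.55·|sin 165.7°| = 0.36995 m/s.

0.370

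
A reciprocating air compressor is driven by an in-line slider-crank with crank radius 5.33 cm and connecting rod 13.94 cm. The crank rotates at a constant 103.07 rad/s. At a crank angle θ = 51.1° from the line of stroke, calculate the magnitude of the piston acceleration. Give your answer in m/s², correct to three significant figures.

316

ω = 103.1 rad/s
x(θ) = r cosθ + √(L² − r² sin²θ); with ω constant, a = ω²·d²x/dθ².
d²x/dθ² = −r cosθ − r²(cos2θ)/√u − r⁴ sin²2θ/(4u^{3/2}),  u = L² − r² sin²θ = 0.0177117 m².
Substituting r = 0.0533 m, L = 0.1394 m, θ = 51.1°: d²x/dθ² = -0.029777 m.
a = ω²·d²x/dθ² = (103.1)²·(-0.029777) = -316.34 m/s²;  |a| = 316.34 m/s².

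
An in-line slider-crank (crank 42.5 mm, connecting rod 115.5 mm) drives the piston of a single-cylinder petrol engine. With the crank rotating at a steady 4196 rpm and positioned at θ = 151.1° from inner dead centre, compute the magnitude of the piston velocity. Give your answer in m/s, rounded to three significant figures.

6.07

ω = 2π·4196/60 = 439.4 rad/s
For an in-line slider-crank, x = r cosθ + √(L² − r² sin²θ), so v = −rω sinθ·[1 + r cosθ/√(L² − r² sin²θ)].
With r = 0.0425 m, L = 0.1155 m, θ = 151.1°: √(L² − r² sin²θ) = 0.11366 m.
v = −0.0425·439.4·0.48328·[1 + 0.0425·-0.87546/0.11366] = -6.0707 m/s.
|v| = 6.0707 m/s.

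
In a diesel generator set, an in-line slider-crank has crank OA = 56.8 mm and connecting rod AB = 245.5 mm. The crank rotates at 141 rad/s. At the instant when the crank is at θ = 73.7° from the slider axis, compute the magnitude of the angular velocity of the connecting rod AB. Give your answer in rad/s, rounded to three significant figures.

9.39

ω = 141 rad/s
The rod makes angle φ with the slider axis where L sinφ = r sinθ; differentiating, L cosφ·φ̇ = r ω cosθ.
L cosφ = √(L² − r² sin²θ) = 0.23937 m.
|ω_rod| = r ω |cosθ| / √(L² − r² sin²θ) = 0.0568·141·0.28067/0.23937 = 9.3905 rad/s.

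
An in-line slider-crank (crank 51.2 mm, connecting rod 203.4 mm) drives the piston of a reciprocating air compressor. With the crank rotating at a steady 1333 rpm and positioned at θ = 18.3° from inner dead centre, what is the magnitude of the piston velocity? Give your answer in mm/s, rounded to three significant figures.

ω = 2π·1333/60 = 139.6 rad/s
For an in-line slider-crank, x = r cosθ + √(L² − r² sin²θ), so v = −rω sinθ·[1 + r cosθ/√(L² − r² sin²θ)].
With r = 0.0512 m, L = 0.2034 m, θ = 18.3°: √(L² − r² sin²θ) = 0.20276 m.
v = −0.0512·139.6·0.31399·[1 + 0.0512·0.94943/0.20276] = -2.7821 m/s.
|v| = 2.7821 m/s = 2782.1 mm/s.

2780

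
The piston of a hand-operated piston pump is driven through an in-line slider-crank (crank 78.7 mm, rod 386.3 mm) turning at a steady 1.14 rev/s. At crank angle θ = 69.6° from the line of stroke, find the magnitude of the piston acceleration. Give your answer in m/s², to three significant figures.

0.777

ω = 2π·1.14 = 7.163 rad/s
x(θ) = r cosθ + √(L² − r² sin²θ); with ω constant, a = ω²·d²x/dθ².
d²x/dθ² = −r cosθ − r²(cos2θ)/√u − r⁴ sin²2θ/(4u^{3/2}),  u = L² − r² sin²θ = 0.143787 m².
Substituting r = 0.0787 m, L = 0.3863 m, θ = 69.6°: d²x/dθ² = -0.015143 m.
a = ω²·d²x/dθ² = (7.163)²·(-0.015143) = -0.77693 m/s²;  |a| = 0.77693 m/s².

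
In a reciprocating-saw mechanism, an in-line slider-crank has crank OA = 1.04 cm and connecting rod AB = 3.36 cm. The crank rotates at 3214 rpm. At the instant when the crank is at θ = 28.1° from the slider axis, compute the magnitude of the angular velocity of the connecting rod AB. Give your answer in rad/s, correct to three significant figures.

92.9

ω = 336.6 rad/s (converted from 3214 rpm).
The rod makes angle φ with the slider axis where L sinφ = r sinθ; differentiating, L cosφ·φ̇ = r ω cosθ.
L cosφ = √(L² − r² sin²θ) = 0.033241 m.
|ω_rod| = r ω |cosθ| / √(L² − r² sin²θ) = 0.0104·336.6·0.88213/0.033241 = 92.889 rad/s.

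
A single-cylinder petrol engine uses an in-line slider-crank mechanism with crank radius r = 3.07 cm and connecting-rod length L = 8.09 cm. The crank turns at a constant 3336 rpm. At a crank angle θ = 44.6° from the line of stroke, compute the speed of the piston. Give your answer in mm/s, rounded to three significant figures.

ω = 2π·3336/60 = 349.3 rad/s
For an in-line slider-crank, x = r cosθ + √(L² − r² sin²θ), so v = −rω sinθ·[1 + r cosθ/√(L² − r² sin²θ)].
With r = 0.0307 m, L = 0.0809 m, θ = 44.6°: √(L² − r² sin²θ) = 0.077975 m.
v = −0.0307·349.3·0.70215·[1 + 0.0307·0.71203/0.077975] = -9.6416 m/s.
|v| = 9.6416 m/s = 9641.6 mm/s.

9640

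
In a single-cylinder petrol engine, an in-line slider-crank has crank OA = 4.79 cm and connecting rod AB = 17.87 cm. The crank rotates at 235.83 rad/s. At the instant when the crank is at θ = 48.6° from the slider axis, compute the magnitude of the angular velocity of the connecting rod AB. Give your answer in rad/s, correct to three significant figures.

42.7

ω = 235.8 rad/s
The rod makes angle φ with the slider axis where L sinφ = r sinθ; differentiating, L cosφ·φ̇ = r ω cosθ.
L cosφ = √(L² − r² sin²θ) = 0.17505 m.
|ω_rod| = r ω |cosθ| / √(L² − r² sin²θ) = 0.0479·235.8·0.66131/0.17505 = 42.675 rad/s.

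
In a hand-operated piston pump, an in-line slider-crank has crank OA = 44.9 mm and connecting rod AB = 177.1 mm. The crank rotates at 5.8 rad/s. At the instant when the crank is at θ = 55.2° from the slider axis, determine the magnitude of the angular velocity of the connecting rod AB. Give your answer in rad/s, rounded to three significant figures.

ω = 5.8 rad/s
The rod makes angle φ with the slider axis where L sinφ = r sinθ; differentiating, L cosφ·φ̇ = r ω cosθ.
L cosφ = √(L² − r² sin²θ) = 0.17322 m.
|ω_rod| = r ω |cosθ| / √(L² − r² sin²θ) = 0.0449·5.8·0.57071/0.17322 = 0.85802 rad/s.

0.858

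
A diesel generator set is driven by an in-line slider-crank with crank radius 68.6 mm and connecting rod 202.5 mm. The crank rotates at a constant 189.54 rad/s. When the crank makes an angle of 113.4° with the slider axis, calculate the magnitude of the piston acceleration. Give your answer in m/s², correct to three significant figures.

1570

ω = 189.5 rad/s
x(θ) = r cosθ + √(L² − r² sin²θ); with ω constant, a = ω²·d²x/dθ².
d²x/dθ² = −r cosθ − r²(cos2θ)/√u − r⁴ sin²2θ/(4u^{3/2}),  u = L² − r² sin²θ = 0.0370425 m².
Substituting r = 0.0686 m, L = 0.2025 m, θ = 113.4°: d²x/dθ² = +0.04357 m.
a = ω²·d²x/dθ² = (189.5)²·(+0.04357) = +1565.3 m/s²;  |a| = 1565.3 m/s².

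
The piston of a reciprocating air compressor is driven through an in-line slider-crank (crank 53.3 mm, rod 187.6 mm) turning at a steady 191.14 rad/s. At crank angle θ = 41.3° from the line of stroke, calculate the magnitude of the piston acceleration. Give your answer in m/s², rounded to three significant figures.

ω = 191.1 rad/s
x(θ) = r cosθ + √(L² − r² sin²θ); with ω constant, a = ω²·d²x/dθ².
d²x/dθ² = −r cosθ − r²(cos2θ)/√u − r⁴ sin²2θ/(4u^{3/2}),  u = L² − r² sin²θ = 0.0339563 m².
Substituting r = 0.0533 m, L = 0.1876 m, θ = 41.3°: d²x/dθ² = -0.042345 m.
a = ω²·d²x/dθ² = (191.1)²·(-0.042345) = -1547.1 m/s²;  |a| = 1547.1 m/s².

1550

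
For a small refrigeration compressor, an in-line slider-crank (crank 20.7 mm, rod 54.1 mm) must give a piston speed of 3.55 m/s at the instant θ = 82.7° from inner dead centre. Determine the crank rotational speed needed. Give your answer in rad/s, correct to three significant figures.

164

For an in-line slider-crank, |v_piston| = rω|sinθ|·[1 + r cosθ/√(L² − r² sin²θ)].
With r = 0.0207 m, L = 0.0541 m, θ = 82.7°: the bracketed kinematic factor |dx/dθ| = 0.021611 m.
ω = v/|dx/dθ| = 3.55/0.021611 = 164.27 rad/s.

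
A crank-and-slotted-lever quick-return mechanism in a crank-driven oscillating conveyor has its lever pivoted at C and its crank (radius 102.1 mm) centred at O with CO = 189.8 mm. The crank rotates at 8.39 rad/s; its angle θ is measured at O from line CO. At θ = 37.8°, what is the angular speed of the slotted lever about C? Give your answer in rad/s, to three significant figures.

2.80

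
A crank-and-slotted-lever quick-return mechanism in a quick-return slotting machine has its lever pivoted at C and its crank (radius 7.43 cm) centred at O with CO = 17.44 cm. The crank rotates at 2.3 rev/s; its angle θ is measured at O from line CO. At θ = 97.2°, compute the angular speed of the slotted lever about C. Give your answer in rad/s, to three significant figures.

1.72

ω = 14.45 rad/s (from 2.3 rev/s).
Crank pin A relative to C: A = (d + r cosθ, r sinθ); lever angle φ = atan2(r sinθ, d + r cosθ).
Differentiating tanφ: φ̇ = rω(d cosθ + r)/(d² + r² + 2dr cosθ).
d² + r² + 2dr cosθ = |CA|² = 0.0326877 m²;  d cosθ + r = +0.052442 m.
|ω_lever| = |0.0743·14.45·+0.052442| / 0.0326877 = 1.7226 rad/s.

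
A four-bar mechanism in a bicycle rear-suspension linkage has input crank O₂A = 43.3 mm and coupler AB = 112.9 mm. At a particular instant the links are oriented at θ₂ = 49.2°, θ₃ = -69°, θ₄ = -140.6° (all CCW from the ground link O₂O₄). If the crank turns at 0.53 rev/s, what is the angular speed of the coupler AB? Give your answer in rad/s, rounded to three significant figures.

0.229

ω₂ = 3.33 rad/s (from 0.53 rev/s).
Differentiating the loop-closure r₂e^{iθ₂}+r₃e^{iθ₃}=r₁+r₄e^{iθ₄} gives r₂ω₂e^{iθ₂}+r₃ω₃e^{iθ₃}=r₄ω₄e^{iθ₄}.
Eliminating the other unknown: ω₃ = r₂ω₂ sin(θ₄−θ₂) / [r₃ sin(θ₃−θ₄)].
Numerator sine = +0.17021; denominator sine = +0.94888.
Result = 0.0433·3.33·(+0.17021) / (0.1129·(+0.94888)) = +0.2291 rad/s; magnitude 0.2291 rad/s.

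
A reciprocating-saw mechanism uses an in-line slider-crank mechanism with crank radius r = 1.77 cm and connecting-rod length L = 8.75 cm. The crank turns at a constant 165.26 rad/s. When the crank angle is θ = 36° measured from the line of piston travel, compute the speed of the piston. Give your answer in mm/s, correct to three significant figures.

2000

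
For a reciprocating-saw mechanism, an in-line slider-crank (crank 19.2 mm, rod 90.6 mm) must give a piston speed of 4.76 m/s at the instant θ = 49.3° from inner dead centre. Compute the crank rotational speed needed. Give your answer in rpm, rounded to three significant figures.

For an in-line slider-crank, |v_piston| = rω|sinθ|·[1 + r cosθ/√(L² − r² sin²θ)].
With r = 0.0192 m, L = 0.0906 m, θ = 49.3°: the bracketed kinematic factor |dx/dθ| = 0.016594 m.
ω = v/|dx/dθ| = 4.76/0.016594 = 286.85 rad/s.
N = 60ω/(2π) = 2739.2 rpm.

2740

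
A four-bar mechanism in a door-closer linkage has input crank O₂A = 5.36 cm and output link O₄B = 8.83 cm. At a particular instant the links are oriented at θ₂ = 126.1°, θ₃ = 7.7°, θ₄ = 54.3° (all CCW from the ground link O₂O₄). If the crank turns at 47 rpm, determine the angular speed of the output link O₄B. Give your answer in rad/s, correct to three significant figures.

3.62

ω₂ = 4.922 rad/s (from 47 rpm).
Differentiating the loop-closure r₂e^{iθ₂}+r₃e^{iθ₃}=r₁+r₄e^{iθ₄} gives r₂ω₂e^{iθ₂}+r₃ω₃e^{iθ₃}=r₄ω₄e^{iθ₄}.
Eliminating the other unknown: ω₄ = r₂ω₂ sin(θ₂−θ₃) / [r₄ sin(θ₄−θ₃)].
Numerator sine = +0.87965; denominator sine = +0.72657.
Result = 0.0536·4.922·(+0.87965) / (0.0883·(+0.72657)) = +3.6171 rad/s; magnitude 3.6171 rad/s.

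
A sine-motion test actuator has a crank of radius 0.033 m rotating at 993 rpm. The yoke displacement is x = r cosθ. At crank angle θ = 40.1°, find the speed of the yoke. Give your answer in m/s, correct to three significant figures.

2.21

ω = 104 rad/s (from 993 rpm).
x = r cosθ ⇒ ẋ = −rω sinθ.
|v| = rω|sinθ| = 0.033·104·|sin 40.1°| = 2.2103 m/s.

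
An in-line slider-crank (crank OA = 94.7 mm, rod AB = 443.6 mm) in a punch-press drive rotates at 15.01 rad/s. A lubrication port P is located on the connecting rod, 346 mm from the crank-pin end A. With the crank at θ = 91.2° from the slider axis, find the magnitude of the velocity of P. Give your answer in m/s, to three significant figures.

1.42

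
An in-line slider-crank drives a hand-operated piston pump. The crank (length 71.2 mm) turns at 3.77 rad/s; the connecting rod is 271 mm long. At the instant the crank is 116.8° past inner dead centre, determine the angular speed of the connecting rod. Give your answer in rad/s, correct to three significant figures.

0.459

ω = 3.77 rad/s
The rod makes angle φ with the slider axis where L sinφ = r sinθ; differentiating, L cosφ·φ̇ = r ω cosθ.
L cosφ = √(L² − r² sin²θ) = 0.26344 m.
|ω_rod| = r ω |cosθ| / √(L² − r² sin²θ) = 0.0712·3.77·0.45088/0.26344 = 0.4594 rad/s.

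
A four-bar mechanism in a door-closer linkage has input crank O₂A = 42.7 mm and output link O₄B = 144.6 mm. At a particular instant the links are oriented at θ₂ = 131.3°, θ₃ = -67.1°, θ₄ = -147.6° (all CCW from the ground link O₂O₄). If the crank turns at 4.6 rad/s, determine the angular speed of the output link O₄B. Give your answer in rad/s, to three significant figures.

ω₂ = 4.6 rad/s
Differentiating the loop-closure r₂e^{iθ₂}+r₃e^{iθ₃}=r₁+r₄e^{iθ₄} gives r₂ω₂e^{iθ₂}+r₃ω₃e^{iθ₃}=r₄ω₄e^{iθ₄}.
Eliminating the other unknown: ω₄ = r₂ω₂ sin(θ₂−θ₃) / [r₄ sin(θ₄−θ₃)].
Numerator sine = -0.31565; denominator sine = -0.98629.
Result = 0.0427·4.6·(-0.31565) / (0.1446·(-0.98629)) = +0.43473 rad/s; magnitude 0.43473 rad/s.

0.435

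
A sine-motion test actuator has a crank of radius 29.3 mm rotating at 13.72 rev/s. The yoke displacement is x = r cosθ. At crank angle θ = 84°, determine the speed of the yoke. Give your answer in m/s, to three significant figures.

2.51

ω = 86.21 rad/s (from 13.72 rev/s).
x = r cosθ ⇒ ẋ = −rω sinθ.
|v| = rω|sinθ| = 0.0293·86.21·|sin 84°| = 2.512 m/s.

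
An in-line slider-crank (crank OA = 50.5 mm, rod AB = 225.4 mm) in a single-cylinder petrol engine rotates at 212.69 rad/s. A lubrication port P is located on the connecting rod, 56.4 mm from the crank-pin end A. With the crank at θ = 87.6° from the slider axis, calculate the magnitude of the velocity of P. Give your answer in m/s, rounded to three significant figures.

10.8

ω = 212.7 rad/s.  Crank-pin speed |V_A| = rω = 10.741 m/s, perpendicular to OA.
Rod angle: sinφ = −(r/L) sinθ ⇒ φ = -12.935°; ω_rod = −rω cosθ/√(L²−r²sin²θ) = -2.0474 rad/s.
V_P = V_A + ω_rod × AP, with AP = 0.0564 m along the rod.
Components: V_Px = −rω sinθ − a·ω_rod·sinφ = -10.757 m/s;  V_Py = rω cosθ + a·ω_rod·cosφ = +0.33724 m/s.
|V_P| = √(V_Px² + V_Py²) = 10.763 m/s.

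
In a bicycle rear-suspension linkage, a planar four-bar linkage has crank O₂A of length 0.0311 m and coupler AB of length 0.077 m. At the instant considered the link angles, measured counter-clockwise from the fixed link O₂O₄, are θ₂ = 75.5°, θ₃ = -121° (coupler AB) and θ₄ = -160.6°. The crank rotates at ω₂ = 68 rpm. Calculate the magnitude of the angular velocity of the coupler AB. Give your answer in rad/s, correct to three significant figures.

ω₂ = 7.121 rad/s (from 68 rpm).
Differentiating the loop-closure r₂e^{iθ₂}+r₃e^{iθ₃}=r₁+r₄e^{iθ₄} gives r₂ω₂e^{iθ₂}+r₃ω₃e^{iθ₃}=r₄ω₄e^{iθ₄}.
Eliminating the other unknown: ω₃ = r₂ω₂ sin(θ₄−θ₂) / [r₃ sin(θ₃−θ₄)].
Numerator sine = +0.83001; denominator sine = +0.63742.
Result = 0.0311·7.121·(+0.83001) / (0.077·(+0.63742)) = +3.7451 rad/s; magnitude 3.7451 rad/s.

3.75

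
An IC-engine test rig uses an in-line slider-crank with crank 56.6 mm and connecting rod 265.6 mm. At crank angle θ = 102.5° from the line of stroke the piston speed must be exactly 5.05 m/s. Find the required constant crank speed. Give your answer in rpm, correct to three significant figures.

For an in-line slider-crank, |v_piston| = rω|sinθ|·[1 + r cosθ/√(L² − r² sin²θ)].
With r = 0.0566 m, L = 0.2656 m, θ = 102.5°: the bracketed kinematic factor |dx/dθ| = 0.052653 m.
ω = v/|dx/dθ| = 5.05/0.052653 = 95.912 rad/s.
N = 60ω/(2π) = 915.89 rpm.

916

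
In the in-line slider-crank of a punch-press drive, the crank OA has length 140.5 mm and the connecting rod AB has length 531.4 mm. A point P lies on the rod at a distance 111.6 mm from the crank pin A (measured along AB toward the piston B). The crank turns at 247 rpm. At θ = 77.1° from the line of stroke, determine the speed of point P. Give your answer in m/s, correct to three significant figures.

3.64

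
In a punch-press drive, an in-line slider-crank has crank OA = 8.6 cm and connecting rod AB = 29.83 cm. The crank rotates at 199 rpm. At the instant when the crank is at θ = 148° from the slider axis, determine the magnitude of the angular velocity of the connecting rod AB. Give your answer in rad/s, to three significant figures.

5.16

ω = 20.84 rad/s (converted from 199 rpm).
The rod makes angle φ with the slider axis where L sinφ = r sinθ; differentiating, L cosφ·φ̇ = r ω cosθ.
L cosφ = √(L² − r² sin²θ) = 0.2948 m.
|ω_rod| = r ω |cosθ| / √(L² − r² sin²θ) = 0.086·20.84·0.84805/0.2948 = 5.1556 rad/s.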